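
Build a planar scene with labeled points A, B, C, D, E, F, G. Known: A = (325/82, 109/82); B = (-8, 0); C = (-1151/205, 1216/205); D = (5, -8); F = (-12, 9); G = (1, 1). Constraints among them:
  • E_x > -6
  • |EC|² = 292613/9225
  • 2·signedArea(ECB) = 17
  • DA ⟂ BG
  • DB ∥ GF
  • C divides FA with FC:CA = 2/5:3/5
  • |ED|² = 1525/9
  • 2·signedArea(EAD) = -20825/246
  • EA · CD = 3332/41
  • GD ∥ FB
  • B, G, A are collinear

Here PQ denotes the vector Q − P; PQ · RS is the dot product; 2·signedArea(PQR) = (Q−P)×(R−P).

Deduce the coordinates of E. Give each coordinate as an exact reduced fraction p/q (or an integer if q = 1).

1. E_x = -5  [2·signedArea(ECB) = 17 ∩ EA · CD = 3332/41]
2. E_y = 1/3  [2·signedArea(ECB) = 17 ∩ EA · CD = 3332/41]
   → E = (-5, 1/3)

E = (-5, 1/3)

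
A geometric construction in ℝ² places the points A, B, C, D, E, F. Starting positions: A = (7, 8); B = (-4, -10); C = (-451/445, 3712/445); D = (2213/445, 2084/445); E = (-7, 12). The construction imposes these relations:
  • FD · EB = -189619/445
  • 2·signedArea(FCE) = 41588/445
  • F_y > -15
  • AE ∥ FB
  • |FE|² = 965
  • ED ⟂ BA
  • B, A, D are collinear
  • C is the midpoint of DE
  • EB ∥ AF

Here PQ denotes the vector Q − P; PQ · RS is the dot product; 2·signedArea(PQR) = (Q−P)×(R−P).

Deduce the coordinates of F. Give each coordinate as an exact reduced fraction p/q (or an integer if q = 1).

F = (10, -14)

1. F_x = 10  [AE ∥ FB ∩ EB ∥ AF]
2. F_y = -14  [AE ∥ FB ∩ EB ∥ AF]
   → F = (10, -14)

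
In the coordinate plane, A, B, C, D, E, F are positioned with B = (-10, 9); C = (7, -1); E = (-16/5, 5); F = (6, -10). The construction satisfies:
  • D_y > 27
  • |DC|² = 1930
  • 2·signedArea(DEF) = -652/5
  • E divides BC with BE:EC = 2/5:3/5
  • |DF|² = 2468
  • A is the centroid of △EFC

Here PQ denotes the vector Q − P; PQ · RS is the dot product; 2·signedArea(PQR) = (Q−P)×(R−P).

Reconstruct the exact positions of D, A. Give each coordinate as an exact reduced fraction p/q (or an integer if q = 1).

1. D_x = -26  [line 15·x + 46/5·y + 662/5 = 0 ∩ |DF|² = 2468]
2. D_y = 28  [line 15·x + 46/5·y + 662/5 = 0 ∩ |DF|² = 2468]
   → D = (-26, 28)
3. A_x = 49/15  [A is the centroid of △EFC]
4. A_y = -2  [A is the centroid of △EFC]
   → A = (49/15, -2)

A = (49/15, -2)
D = (-26, 28)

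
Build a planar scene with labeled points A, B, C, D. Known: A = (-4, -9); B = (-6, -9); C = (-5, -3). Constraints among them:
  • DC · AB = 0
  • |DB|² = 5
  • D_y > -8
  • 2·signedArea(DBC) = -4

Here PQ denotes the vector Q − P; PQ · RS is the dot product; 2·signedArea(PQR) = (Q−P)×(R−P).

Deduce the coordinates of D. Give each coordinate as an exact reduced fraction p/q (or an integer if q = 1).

D = (-5, -7)

1. D_x = -5  [DC · AB = 0 ∩ 2·signedArea(DBC) = -4]
2. D_y = -7  [DC · AB = 0 ∩ 2·signedArea(DBC) = -4]
   → D = (-5, -7)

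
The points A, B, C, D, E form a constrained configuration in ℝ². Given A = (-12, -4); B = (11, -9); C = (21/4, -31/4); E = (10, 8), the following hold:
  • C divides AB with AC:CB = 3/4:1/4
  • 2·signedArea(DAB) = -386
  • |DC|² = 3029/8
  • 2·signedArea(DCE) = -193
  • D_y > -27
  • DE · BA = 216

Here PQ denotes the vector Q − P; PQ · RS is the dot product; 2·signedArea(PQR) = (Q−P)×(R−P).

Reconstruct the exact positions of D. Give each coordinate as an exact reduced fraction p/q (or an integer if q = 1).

1. D_x = 12  [2·signedArea(DAB) = -386 ∩ DE · BA = 216]
2. D_y = -26  [2·signedArea(DAB) = -386 ∩ DE · BA = 216]
   → D = (12, -26)

D = (12, -26)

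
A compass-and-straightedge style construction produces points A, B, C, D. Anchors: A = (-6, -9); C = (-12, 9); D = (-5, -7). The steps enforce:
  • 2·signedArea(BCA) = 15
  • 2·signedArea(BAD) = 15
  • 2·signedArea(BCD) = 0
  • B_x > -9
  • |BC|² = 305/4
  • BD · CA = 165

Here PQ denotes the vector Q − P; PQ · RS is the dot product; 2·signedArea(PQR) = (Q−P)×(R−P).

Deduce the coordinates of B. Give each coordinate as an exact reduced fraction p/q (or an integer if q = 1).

1. B_x = -17/2  [2·signedArea(BCD) = 0 ∩ 2·signedArea(BAD) = 15]
2. B_y = 1  [2·signedArea(BCD) = 0 ∩ 2·signedArea(BAD) = 15]
   → B = (-17/2, 1)

B = (-17/2, 1)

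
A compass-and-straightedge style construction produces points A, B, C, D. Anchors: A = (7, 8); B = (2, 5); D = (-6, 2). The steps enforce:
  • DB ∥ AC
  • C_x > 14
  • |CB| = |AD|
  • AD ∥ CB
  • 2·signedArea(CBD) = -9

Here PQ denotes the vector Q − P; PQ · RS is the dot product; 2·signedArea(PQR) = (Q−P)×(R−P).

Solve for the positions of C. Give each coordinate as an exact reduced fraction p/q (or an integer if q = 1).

C = (15, 11)

1. C_x = 15  [AD ∥ CB ∩ DB ∥ AC]
2. C_y = 11  [AD ∥ CB ∩ DB ∥ AC]
   → C = (15, 11)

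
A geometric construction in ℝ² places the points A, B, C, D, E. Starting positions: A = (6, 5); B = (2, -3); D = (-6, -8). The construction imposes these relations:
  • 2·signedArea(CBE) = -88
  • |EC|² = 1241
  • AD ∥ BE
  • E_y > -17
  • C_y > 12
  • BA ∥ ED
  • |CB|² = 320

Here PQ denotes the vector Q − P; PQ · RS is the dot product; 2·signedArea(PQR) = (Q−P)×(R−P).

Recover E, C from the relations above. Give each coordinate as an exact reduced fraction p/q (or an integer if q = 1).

C = (10, 13)
E = (-10, -16)

1. E_x = -10  [BA ∥ ED ∩ AD ∥ BE]
2. E_y = -16  [BA ∥ ED ∩ AD ∥ BE]
   → E = (-10, -16)
3. C_x = 10  [line 13·x + -12·y + 26 = 0 ∩ |CB|² = 320]
4. C_y = 13  [line 13·x + -12·y + 26 = 0 ∩ |CB|² = 320]
   → C = (10, 13)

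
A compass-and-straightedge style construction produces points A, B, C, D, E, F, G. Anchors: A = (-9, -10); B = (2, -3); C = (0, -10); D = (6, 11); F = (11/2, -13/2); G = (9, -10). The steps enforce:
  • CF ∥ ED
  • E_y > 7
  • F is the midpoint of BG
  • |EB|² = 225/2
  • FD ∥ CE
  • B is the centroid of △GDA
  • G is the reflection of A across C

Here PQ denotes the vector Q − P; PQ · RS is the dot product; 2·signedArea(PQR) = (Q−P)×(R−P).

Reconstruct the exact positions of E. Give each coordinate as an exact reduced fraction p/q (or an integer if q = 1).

E = (1/2, 15/2)

1. E_x = 1/2  [CF ∥ ED ∩ FD ∥ CE]
2. E_y = 15/2  [CF ∥ ED ∩ FD ∥ CE]
   → E = (1/2, 15/2)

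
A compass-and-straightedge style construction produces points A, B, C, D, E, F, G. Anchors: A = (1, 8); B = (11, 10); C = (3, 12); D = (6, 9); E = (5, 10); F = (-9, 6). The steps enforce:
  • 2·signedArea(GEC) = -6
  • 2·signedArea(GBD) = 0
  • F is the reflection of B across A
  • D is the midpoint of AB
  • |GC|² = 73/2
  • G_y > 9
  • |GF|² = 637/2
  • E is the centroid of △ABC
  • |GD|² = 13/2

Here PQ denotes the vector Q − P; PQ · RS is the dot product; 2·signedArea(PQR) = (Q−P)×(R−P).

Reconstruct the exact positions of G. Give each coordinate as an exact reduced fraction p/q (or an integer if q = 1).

G = (17/2, 19/2)

1. G_x = 17/2  [2·signedArea(GBD) = 0 ∩ 2·signedArea(GEC) = -6]
2. G_y = 19/2  [2·signedArea(GBD) = 0 ∩ 2·signedArea(GEC) = -6]
   → G = (17/2, 19/2)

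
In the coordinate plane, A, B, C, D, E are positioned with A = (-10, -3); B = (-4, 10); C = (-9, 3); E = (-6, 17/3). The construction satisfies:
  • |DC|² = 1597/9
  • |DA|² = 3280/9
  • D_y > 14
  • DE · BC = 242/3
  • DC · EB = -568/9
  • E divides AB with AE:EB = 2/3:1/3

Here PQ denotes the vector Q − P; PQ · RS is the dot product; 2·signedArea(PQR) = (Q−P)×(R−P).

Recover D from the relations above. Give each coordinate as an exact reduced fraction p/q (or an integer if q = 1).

D = (-2, 43/3)

1. D_x = -2  [DE · BC = 242/3 ∩ DC · EB = -568/9]
2. D_y = 43/3  [DE · BC = 242/3 ∩ DC · EB = -568/9]
   → D = (-2, 43/3)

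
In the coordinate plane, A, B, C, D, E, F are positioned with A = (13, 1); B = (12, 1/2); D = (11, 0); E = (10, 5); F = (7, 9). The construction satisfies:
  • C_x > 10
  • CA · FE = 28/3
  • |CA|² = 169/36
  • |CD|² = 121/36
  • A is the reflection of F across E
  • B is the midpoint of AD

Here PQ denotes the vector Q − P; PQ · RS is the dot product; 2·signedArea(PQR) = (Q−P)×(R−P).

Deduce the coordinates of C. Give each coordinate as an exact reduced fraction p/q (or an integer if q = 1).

1. C_x = 11  [line -3·x + 4·y + 77/3 = 0 ∩ |CD|² = 121/36]
2. C_y = 11/6  [line -3·x + 4·y + 77/3 = 0 ∩ |CD|² = 121/36]
   → C = (11, 11/6)

C = (11, 11/6)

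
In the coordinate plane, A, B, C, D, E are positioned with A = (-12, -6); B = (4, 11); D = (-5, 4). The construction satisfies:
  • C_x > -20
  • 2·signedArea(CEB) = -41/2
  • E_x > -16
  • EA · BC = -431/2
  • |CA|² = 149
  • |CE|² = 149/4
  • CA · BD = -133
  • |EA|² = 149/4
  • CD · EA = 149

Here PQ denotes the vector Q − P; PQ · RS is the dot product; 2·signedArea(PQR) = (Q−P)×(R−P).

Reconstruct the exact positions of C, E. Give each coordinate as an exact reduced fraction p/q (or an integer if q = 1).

C = (-19, -16)
E = (-31/2, -11)

1. C_x = -19  [line 9·x + 7·y + 283 = 0 ∩ |CA|² = 149]
2. C_y = -16  [line 9·x + 7·y + 283 = 0 ∩ |CA|² = 149]
   → C = (-19, -16)
3. E_x = -31/2  [EA · BC = -431/2 ∩ 2·signedArea(CEB) = -41/2]
4. E_y = -11  [EA · BC = -431/2 ∩ 2·signedArea(CEB) = -41/2]
   → E = (-31/2, -11)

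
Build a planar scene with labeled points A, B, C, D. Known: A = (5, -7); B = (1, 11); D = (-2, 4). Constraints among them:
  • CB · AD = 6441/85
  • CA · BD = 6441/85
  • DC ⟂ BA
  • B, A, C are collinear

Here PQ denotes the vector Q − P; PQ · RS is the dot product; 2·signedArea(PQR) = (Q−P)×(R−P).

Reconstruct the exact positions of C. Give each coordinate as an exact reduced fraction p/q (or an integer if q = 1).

C = (199/85, 422/85)

1. C_x = 199/85  [B, A, C are collinear ∩ DC ⟂ BA]
2. C_y = 422/85  [B, A, C are collinear ∩ DC ⟂ BA]
   → C = (199/85, 422/85)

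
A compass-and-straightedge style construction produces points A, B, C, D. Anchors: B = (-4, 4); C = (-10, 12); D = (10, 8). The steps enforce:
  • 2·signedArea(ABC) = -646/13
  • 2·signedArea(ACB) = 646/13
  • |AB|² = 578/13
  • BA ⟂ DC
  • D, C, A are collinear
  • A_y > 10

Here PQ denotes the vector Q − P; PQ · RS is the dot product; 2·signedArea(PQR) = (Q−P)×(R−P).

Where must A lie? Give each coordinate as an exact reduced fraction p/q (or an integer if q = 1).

A = (-35/13, 137/13)

1. A_x = -35/13  [D, C, A are collinear ∩ BA ⟂ DC]
2. A_y = 137/13  [D, C, A are collinear ∩ BA ⟂ DC]
   → A = (-35/13, 137/13)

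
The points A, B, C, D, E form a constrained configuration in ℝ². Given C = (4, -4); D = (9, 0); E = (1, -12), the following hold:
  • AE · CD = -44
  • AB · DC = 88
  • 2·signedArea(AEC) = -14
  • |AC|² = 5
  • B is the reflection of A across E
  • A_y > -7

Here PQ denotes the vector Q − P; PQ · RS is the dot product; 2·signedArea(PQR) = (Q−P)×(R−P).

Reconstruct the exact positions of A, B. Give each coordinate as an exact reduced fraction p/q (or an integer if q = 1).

1. A_x = 5  [AE · CD = -44 ∩ 2·signedArea(AEC) = -14]
2. A_y = -6  [AE · CD = -44 ∩ 2·signedArea(AEC) = -14]
   → A = (5, -6)
3. B_x = -3  [B is the reflection of A across E]
4. B_y = -18  [B is the reflection of A across E]
   → B = (-3, -18)

A = (5, -6)
B = (-3, -18)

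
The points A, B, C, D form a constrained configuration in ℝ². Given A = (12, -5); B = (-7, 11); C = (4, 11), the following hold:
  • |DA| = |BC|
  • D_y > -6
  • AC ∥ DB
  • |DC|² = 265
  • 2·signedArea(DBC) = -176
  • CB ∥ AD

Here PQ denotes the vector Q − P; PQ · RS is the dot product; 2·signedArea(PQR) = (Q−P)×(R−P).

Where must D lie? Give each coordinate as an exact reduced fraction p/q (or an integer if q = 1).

D = (1, -5)

1. D_x = 1  [AC ∥ DB ∩ CB ∥ AD]
2. D_y = -5  [AC ∥ DB ∩ CB ∥ AD]
   → D = (1, -5)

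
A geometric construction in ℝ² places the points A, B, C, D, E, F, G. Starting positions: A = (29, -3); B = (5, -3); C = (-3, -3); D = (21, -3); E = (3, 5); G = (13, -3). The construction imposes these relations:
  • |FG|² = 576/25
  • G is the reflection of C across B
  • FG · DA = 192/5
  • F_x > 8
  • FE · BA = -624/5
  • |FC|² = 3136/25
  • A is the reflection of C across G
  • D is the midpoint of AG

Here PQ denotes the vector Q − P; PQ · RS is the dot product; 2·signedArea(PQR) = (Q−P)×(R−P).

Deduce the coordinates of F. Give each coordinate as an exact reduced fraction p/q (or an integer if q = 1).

1. F_x = 41/5  [FE · BA = -624/5]
2. F_y = -3  [|FC|² = 3136/25]
   → F = (41/5, -3)

F = (41/5, -3)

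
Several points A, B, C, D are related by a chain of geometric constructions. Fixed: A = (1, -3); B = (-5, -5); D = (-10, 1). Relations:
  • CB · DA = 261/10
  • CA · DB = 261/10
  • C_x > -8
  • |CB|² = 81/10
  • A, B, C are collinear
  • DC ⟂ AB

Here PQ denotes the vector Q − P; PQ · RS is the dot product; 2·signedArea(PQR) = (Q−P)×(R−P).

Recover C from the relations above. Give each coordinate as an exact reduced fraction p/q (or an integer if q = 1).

C = (-77/10, -59/10)

1. C_x = -77/10  [A, B, C are collinear ∩ DC ⟂ AB]
2. C_y = -59/10  [A, B, C are collinear ∩ DC ⟂ AB]
   → C = (-77/10, -59/10)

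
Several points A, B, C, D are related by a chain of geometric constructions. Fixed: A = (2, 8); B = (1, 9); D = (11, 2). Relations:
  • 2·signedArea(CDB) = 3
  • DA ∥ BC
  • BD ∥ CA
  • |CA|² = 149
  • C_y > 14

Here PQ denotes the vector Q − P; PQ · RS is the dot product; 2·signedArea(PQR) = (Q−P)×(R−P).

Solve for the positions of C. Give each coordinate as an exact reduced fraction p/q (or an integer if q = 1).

C = (-8, 15)

1. C_x = -8  [BD ∥ CA ∩ DA ∥ BC]
2. C_y = 15  [BD ∥ CA ∩ DA ∥ BC]
   → C = (-8, 15)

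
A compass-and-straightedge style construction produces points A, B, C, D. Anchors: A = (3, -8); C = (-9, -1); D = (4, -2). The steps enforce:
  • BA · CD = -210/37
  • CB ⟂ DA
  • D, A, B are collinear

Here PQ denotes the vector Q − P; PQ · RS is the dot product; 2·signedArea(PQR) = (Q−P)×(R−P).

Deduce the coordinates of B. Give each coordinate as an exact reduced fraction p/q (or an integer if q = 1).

B = (141/37, -116/37)

1. B_x = 141/37  [D, A, B are collinear ∩ CB ⟂ DA]
2. B_y = -116/37  [D, A, B are collinear ∩ CB ⟂ DA]
   → B = (141/37, -116/37)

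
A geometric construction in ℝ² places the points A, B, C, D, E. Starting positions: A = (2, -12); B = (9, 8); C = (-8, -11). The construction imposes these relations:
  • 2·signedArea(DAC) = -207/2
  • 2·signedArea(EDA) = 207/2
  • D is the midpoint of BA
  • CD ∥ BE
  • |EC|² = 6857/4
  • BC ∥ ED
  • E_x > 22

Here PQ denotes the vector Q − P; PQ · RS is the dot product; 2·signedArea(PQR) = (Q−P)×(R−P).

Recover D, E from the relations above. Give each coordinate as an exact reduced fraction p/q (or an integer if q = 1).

D = (11/2, -2)
E = (45/2, 17)

1. D_x = 11/2  [D is the midpoint of BA]
2. D_y = -2  [D is the midpoint of BA]
   → D = (11/2, -2)
3. E_x = 45/2  [BC ∥ ED ∩ CD ∥ BE]
4. E_y = 17  [BC ∥ ED ∩ CD ∥ BE]
   → E = (45/2, 17)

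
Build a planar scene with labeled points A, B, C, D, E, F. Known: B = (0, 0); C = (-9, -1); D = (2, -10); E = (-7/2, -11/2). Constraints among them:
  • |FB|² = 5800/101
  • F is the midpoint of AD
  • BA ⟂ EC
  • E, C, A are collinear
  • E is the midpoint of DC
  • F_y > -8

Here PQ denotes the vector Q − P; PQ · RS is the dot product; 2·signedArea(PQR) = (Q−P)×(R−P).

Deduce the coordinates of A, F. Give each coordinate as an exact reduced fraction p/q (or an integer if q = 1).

A = (-414/101, -506/101)
F = (-106/101, -758/101)

1. A_x = -414/101  [E, C, A are collinear ∩ BA ⟂ EC]
2. A_y = -506/101  [E, C, A are collinear ∩ BA ⟂ EC]
   → A = (-414/101, -506/101)
3. F_x = -106/101  [F is the midpoint of AD]
4. F_y = -758/101  [F is the midpoint of AD]
   → F = (-106/101, -758/101)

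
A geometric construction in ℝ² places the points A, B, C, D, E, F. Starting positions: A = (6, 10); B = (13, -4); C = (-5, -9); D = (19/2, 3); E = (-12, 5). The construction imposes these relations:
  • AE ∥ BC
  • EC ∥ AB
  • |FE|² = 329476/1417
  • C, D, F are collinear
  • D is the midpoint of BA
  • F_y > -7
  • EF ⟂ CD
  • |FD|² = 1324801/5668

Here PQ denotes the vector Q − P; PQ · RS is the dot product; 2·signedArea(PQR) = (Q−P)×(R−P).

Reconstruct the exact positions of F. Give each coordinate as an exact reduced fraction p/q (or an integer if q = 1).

1. F_x = -3228/1417  [C, D, F are collinear ∩ EF ⟂ CD]
2. F_y = -9561/1417  [C, D, F are collinear ∩ EF ⟂ CD]
   → F = (-3228/1417, -9561/1417)

F = (-3228/1417, -9561/1417)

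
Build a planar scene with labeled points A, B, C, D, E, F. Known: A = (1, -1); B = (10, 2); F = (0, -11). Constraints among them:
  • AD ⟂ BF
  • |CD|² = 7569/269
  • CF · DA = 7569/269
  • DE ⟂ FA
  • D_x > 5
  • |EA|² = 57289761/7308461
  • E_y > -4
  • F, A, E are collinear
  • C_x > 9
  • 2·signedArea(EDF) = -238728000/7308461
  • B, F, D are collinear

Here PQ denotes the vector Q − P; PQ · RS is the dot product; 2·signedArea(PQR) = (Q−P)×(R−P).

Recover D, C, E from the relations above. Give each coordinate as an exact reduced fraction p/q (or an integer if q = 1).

C = (2531/269, -2009/269)
D = (1400/269, -1139/269)
E = (19600/27169, -102859/27169)

1. D_x = 1400/269  [B, F, D are collinear ∩ AD ⟂ BF]
2. D_y = -1139/269  [B, F, D are collinear ∩ AD ⟂ BF]
   → D = (1400/269, -1139/269)
3. C_x = 2531/269  [line 1131/269·x + -870/269·y + -17139/269 = 0 ∩ |CD|² = 7569/269]
4. C_y = -2009/269  [line 1131/269·x + -870/269·y + -17139/269 = 0 ∩ |CD|² = 7569/269]
   → C = (2531/269, -2009/269)
5. E_x = 19600/27169  [F, A, E are collinear ∩ DE ⟂ FA]
6. E_y = -102859/27169  [F, A, E are collinear ∩ DE ⟂ FA]
   → E = (19600/27169, -102859/27169)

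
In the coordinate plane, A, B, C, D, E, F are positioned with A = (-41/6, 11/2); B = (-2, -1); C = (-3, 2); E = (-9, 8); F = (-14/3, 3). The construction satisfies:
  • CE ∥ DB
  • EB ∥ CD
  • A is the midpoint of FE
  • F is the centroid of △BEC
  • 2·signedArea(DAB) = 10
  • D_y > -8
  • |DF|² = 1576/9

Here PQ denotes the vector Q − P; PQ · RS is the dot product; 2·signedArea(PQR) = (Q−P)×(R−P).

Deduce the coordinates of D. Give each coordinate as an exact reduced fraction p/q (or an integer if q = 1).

D = (4, -7)

1. D_x = 4  [CE ∥ DB ∩ EB ∥ CD]
2. D_y = -7  [CE ∥ DB ∩ EB ∥ CD]
   → D = (4, -7)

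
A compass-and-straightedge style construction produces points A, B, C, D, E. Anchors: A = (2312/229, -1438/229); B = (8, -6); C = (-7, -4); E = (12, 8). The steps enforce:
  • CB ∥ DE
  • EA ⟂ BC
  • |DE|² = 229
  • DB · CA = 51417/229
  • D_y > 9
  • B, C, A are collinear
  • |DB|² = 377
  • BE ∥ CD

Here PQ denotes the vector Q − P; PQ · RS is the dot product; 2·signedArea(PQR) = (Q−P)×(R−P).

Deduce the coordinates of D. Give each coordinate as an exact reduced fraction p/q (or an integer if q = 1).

D = (-3, 10)

1. D_x = -3  [CB ∥ DE ∩ BE ∥ CD]
2. D_y = 10  [CB ∥ DE ∩ BE ∥ CD]
   → D = (-3, 10)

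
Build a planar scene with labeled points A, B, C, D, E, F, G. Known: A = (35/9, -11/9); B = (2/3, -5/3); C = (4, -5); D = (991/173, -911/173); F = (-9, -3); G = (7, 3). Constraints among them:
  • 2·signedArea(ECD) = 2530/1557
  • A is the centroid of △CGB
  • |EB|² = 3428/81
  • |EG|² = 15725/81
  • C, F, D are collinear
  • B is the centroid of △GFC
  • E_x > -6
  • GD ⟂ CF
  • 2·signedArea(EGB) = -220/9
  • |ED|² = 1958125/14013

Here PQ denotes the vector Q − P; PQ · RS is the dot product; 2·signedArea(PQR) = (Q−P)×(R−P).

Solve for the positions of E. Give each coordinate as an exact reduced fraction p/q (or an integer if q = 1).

1. E_x = -52/9  [2·signedArea(ECD) = 2530/1557 ∩ 2·signedArea(EGB) = -220/9]
2. E_y = -23/9  [2·signedArea(ECD) = 2530/1557 ∩ 2·signedArea(EGB) = -220/9]
   → E = (-52/9, -23/9)

E = (-52/9, -23/9)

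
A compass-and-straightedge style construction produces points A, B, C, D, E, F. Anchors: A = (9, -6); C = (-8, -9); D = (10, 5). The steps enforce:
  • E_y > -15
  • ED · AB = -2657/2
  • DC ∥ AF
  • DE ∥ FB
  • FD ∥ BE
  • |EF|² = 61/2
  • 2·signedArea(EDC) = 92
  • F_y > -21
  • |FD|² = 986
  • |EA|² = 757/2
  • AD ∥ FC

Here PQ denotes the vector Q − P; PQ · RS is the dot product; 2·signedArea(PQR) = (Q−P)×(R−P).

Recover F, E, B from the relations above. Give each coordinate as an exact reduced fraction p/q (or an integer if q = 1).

1. F_x = -9  [AD ∥ FC ∩ DC ∥ AF]
2. F_y = -20  [AD ∥ FC ∩ DC ∥ AF]
   → F = (-9, -20)
3. E_x = -17/2  [line 14·x + -18·y + -142 = 0 ∩ |EF|² = 61/2]
4. E_y = -29/2  [line 14·x + -18·y + -142 = 0 ∩ |EF|² = 61/2]
   → E = (-17/2, -29/2)
5. B_x = -55/2  [FD ∥ BE ∩ DE ∥ FB]
6. B_y = -79/2  [FD ∥ BE ∩ DE ∥ FB]
   → B = (-55/2, -79/2)

B = (-55/2, -79/2)
E = (-17/2, -29/2)
F = (-9, -20)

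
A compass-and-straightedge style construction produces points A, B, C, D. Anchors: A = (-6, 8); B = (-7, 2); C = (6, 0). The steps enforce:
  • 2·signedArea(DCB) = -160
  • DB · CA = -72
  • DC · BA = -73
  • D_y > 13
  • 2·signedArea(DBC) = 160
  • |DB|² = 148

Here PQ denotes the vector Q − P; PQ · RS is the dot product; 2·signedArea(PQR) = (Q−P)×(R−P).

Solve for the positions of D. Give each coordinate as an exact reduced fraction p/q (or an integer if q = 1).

1. D_x = -5  [2·signedArea(DBC) = 160 ∩ DB · CA = -72]
2. D_y = 14  [2·signedArea(DBC) = 160 ∩ DB · CA = -72]
   → D = (-5, 14)

D = (-5, 14)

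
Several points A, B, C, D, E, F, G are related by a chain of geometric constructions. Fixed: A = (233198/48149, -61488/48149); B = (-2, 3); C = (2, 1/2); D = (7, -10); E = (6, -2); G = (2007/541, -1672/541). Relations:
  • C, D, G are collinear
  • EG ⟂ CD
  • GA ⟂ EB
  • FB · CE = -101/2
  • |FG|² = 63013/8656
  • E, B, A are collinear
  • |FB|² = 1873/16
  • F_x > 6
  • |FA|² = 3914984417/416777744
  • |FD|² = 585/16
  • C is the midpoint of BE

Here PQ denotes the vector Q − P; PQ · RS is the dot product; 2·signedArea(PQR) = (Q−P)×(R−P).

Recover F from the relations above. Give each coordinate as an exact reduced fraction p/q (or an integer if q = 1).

1. F_x = 25/4  [line -4·x + 5/2·y + 35 = 0 ∩ |FG|² = 63013/8656]
2. F_y = -4  [line -4·x + 5/2·y + 35 = 0 ∩ |FG|² = 63013/8656]
   → F = (25/4, -4)

F = (25/4, -4)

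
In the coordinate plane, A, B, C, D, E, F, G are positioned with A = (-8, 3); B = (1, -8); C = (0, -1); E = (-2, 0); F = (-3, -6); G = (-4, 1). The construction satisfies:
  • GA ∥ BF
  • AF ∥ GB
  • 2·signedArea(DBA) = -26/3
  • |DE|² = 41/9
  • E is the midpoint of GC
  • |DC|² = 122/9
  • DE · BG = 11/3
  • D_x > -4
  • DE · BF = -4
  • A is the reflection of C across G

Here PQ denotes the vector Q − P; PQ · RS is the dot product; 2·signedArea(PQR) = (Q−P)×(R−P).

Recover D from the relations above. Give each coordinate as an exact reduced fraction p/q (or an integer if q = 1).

D = (-11/3, -4/3)

1. D_x = -11/3  [DE · BF = -4 ∩ 2·signedArea(DBA) = -26/3]
2. D_y = -4/3  [DE · BF = -4 ∩ 2·signedArea(DBA) = -26/3]
   → D = (-11/3, -4/3)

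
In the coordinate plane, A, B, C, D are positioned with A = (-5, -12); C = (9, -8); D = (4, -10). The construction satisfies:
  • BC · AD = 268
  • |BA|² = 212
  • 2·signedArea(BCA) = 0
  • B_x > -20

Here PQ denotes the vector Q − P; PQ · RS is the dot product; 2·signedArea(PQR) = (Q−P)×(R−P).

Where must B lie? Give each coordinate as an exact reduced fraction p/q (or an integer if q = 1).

B = (-19, -16)

1. B_x = -19  [2·signedArea(BCA) = 0 ∩ BC · AD = 268]
2. B_y = -16  [2·signedArea(BCA) = 0 ∩ BC · AD = 268]
   → B = (-19, -16)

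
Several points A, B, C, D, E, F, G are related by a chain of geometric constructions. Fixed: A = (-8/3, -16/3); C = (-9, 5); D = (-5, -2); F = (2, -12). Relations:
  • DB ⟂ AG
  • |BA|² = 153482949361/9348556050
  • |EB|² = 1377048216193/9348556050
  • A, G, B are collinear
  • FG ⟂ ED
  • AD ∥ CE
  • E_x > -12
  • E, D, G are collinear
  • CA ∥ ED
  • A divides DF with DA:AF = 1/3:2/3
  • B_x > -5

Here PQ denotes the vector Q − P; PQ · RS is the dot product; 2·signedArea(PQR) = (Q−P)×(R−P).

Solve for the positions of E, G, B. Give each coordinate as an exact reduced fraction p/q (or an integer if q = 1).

1. E_x = -34/3  [CA ∥ ED ∩ AD ∥ CE]
2. E_y = 25/3  [CA ∥ ED ∩ AD ∥ CE]
   → E = (-34/3, 25/3)
3. G_x = 1807/1322  [E, D, G are collinear ∩ FG ⟂ ED]
4. G_y = -16377/1322  [E, D, G are collinear ∩ FG ⟂ ED]
   → G = (1807/1322, -16377/1322)
5. B_x = -4858985431/1038728450  [A, G, B are collinear ∩ DB ⟂ AG]
6. B_y = -1886116783/1038728450  [A, G, B are collinear ∩ DB ⟂ AG]
   → B = (-4858985431/1038728450, -1886116783/1038728450)

B = (-4858985431/1038728450, -1886116783/1038728450)
E = (-34/3, 25/3)
G = (1807/1322, -16377/1322)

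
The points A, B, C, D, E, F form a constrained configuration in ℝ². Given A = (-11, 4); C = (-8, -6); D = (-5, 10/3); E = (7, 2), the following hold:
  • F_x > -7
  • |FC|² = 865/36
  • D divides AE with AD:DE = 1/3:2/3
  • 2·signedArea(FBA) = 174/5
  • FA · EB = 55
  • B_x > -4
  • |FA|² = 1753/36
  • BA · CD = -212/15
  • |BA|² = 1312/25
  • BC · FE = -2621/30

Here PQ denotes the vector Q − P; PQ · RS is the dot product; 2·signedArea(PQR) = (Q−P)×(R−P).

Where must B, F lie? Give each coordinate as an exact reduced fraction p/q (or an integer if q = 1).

1. B_x = -19/5  [line -3·x + -28/3·y + 277/15 = 0 ∩ |BA|² = 1312/25]
2. B_y = 16/5  [line -3·x + -28/3·y + 277/15 = 0 ∩ |BA|² = 1312/25]
   → B = (-19/5, 16/5)
3. F_x = -13/2  [BC · FE = -2621/30 ∩ 2·signedArea(FBA) = 174/5]
4. F_y = -4/3  [BC · FE = -2621/30 ∩ 2·signedArea(FBA) = 174/5]
   → F = (-13/2, -4/3)

B = (-19/5, 16/5)
F = (-13/2, -4/3)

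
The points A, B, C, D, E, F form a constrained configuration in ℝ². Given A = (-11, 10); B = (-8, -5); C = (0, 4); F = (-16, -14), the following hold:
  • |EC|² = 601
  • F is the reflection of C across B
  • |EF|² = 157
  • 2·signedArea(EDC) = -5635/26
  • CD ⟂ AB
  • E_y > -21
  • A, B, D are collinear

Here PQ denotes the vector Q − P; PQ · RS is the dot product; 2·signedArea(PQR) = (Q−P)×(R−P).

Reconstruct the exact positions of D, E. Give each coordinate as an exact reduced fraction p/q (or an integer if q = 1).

1. D_x = -245/26  [A, B, D are collinear ∩ CD ⟂ AB]
2. D_y = 55/26  [A, B, D are collinear ∩ CD ⟂ AB]
   → D = (-245/26, 55/26)
3. E_x = -5  [line -49/26·x + 245/26·y + 4655/26 = 0 ∩ |EF|² = 157]
4. E_y = -20  [line -49/26·x + 245/26·y + 4655/26 = 0 ∩ |EF|² = 157]
   → E = (-5, -20)

D = (-245/26, 55/26)
E = (-5, -20)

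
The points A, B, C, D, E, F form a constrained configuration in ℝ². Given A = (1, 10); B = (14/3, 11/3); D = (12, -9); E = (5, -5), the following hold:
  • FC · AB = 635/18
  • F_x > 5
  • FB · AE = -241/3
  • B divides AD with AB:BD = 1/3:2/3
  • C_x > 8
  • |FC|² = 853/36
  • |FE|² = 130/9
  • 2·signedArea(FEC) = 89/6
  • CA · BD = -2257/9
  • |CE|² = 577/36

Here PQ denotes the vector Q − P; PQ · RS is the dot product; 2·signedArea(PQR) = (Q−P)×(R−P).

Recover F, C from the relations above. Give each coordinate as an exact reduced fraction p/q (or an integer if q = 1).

C = (9, -31/6)
F = (6, -4/3)

1. F_x = 6  [line -4·x + 15·y + 44 = 0 ∩ |FE|² = 130/9]
2. F_y = -4/3  [line -4·x + 15·y + 44 = 0 ∩ |FE|² = 130/9]
   → F = (6, -4/3)
3. C_x = 9  [CA · BD = -2257/9 ∩ 2·signedArea(FEC) = 89/6]
4. C_y = -31/6  [CA · BD = -2257/9 ∩ 2·signedArea(FEC) = 89/6]
   → C = (9, -31/6)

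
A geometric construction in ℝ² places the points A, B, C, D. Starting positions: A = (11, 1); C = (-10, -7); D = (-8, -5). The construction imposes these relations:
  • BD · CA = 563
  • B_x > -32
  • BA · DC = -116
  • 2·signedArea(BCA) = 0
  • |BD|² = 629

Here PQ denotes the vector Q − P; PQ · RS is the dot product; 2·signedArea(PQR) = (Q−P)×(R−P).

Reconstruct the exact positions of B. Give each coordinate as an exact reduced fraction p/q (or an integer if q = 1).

B = (-31, -15)

1. B_x = -31  [2·signedArea(BCA) = 0 ∩ BA · DC = -116]
2. B_y = -15  [2·signedArea(BCA) = 0 ∩ BA · DC = -116]
   → B = (-31, -15)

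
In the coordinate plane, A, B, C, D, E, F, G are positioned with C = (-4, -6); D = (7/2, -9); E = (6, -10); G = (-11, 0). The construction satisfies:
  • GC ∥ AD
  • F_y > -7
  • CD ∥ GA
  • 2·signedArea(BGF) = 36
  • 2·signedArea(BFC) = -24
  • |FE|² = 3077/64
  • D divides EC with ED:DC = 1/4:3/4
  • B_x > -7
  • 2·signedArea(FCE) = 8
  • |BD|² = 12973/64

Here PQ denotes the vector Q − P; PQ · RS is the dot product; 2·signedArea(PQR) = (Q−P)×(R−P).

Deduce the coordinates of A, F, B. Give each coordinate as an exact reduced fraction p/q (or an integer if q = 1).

1. A_x = -7/2  [GC ∥ AD ∩ CD ∥ GA]
2. A_y = -3  [GC ∥ AD ∩ CD ∥ GA]
   → A = (-7/2, -3)
3. F_x = -1/8  [line 4·x + 10·y + 68 = 0 ∩ |FE|² = 3077/64]
4. F_y = -27/4  [line 4·x + 10·y + 68 = 0 ∩ |FE|² = 3077/64]
   → F = (-1/8, -27/4)
5. B_x = -55/8  [2·signedArea(BFC) = -24 ∩ 2·signedArea(BGF) = 36]
6. B_y = 3/4  [2·signedArea(BFC) = -24 ∩ 2·signedArea(BGF) = 36]
   → B = (-55/8, 3/4)

A = (-7/2, -3)
B = (-55/8, 3/4)
F = (-1/8, -27/4)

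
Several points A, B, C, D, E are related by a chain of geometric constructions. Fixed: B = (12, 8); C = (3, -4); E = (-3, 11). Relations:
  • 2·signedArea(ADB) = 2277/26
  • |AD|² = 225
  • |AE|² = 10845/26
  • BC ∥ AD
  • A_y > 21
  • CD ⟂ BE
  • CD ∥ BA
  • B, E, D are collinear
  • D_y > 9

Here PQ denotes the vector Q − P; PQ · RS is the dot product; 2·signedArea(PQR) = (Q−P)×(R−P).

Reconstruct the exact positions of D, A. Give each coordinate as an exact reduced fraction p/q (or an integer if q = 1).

1. D_x = 147/26  [B, E, D are collinear ∩ CD ⟂ BE]
2. D_y = 241/26  [B, E, D are collinear ∩ CD ⟂ BE]
   → D = (147/26, 241/26)
3. A_x = 381/26  [BC ∥ AD ∩ CD ∥ BA]
4. A_y = 553/26  [BC ∥ AD ∩ CD ∥ BA]
   → A = (381/26, 553/26)

A = (381/26, 553/26)
D = (147/26, 241/26)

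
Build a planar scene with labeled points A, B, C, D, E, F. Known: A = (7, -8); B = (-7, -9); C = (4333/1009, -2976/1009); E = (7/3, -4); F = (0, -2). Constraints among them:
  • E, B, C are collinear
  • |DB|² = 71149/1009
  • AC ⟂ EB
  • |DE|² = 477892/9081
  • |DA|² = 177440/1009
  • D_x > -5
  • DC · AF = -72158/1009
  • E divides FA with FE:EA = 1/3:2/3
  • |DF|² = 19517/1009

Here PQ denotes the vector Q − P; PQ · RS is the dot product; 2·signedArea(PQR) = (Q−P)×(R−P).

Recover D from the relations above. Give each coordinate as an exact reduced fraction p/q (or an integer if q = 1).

1. D_x = -4333/1009  [line 7·x + -6·y + 23971/1009 = 0 ∩ |DB|² = 71149/1009]
2. D_y = -1060/1009  [line 7·x + -6·y + 23971/1009 = 0 ∩ |DB|² = 71149/1009]
   → D = (-4333/1009, -1060/1009)

D = (-4333/1009, -1060/1009)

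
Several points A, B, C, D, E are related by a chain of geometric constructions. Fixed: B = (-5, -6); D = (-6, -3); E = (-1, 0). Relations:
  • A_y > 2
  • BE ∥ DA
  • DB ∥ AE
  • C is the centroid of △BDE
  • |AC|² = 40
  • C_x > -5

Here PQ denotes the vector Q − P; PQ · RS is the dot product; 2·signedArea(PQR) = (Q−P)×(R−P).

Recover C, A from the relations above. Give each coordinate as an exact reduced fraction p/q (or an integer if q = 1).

A = (-2, 3)
C = (-4, -3)

1. C_x = -4  [C is the centroid of △BDE]
2. C_y = -3  [C is the centroid of △BDE]
   → C = (-4, -3)
3. A_x = -2  [DB ∥ AE ∩ BE ∥ DA]
4. A_y = 3  [DB ∥ AE ∩ BE ∥ DA]
   → A = (-2, 3)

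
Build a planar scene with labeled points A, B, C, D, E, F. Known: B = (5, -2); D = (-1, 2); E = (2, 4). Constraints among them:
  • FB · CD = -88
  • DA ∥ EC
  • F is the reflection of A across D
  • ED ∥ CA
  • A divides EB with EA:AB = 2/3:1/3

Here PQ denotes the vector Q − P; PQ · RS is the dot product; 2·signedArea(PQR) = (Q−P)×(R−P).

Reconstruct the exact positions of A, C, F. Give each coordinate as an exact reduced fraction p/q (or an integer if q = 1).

1. A_x = 4  [A divides EB with EA:AB = 2/3:1/3]
2. A_y = 0  [A divides EB with EA:AB = 2/3:1/3]
   → A = (4, 0)
3. C_x = 7  [ED ∥ CA ∩ DA ∥ EC]
4. C_y = 2  [ED ∥ CA ∩ DA ∥ EC]
   → C = (7, 2)
5. F_x = -6  [F is the reflection of A across D]
6. F_y = 4  [F is the reflection of A across D]
   → F = (-6, 4)

A = (4, 0)
C = (7, 2)
F = (-6, 4)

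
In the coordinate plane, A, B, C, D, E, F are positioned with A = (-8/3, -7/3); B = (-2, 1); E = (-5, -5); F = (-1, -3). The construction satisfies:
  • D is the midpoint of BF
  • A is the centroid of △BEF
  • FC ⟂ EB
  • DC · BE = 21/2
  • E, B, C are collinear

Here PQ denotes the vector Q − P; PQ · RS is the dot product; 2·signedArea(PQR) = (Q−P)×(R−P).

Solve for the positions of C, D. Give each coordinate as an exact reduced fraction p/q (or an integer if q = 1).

1. C_x = -17/5  [E, B, C are collinear ∩ FC ⟂ EB]
2. C_y = -9/5  [E, B, C are collinear ∩ FC ⟂ EB]
   → C = (-17/5, -9/5)
3. D_x = -3/2  [D is the midpoint of BF]
4. D_y = -1  [D is the midpoint of BF]
   → D = (-3/2, -1)

C = (-17/5, -9/5)
D = (-3/2, -1)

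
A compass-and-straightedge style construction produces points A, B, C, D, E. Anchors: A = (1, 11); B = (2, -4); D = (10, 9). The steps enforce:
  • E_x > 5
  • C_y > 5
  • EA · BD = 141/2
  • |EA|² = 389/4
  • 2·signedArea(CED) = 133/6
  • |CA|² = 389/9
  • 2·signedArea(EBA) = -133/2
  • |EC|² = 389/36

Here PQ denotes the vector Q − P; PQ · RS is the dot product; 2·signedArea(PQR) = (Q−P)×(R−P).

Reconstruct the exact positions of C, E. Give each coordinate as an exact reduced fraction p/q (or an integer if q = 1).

C = (13/3, 16/3)
E = (6, 5/2)

1. E_x = 6  [2·signedArea(EBA) = -133/2 ∩ EA · BD = 141/2]
2. E_y = 5/2  [2·signedArea(EBA) = -133/2 ∩ EA · BD = 141/2]
   → E = (6, 5/2)
3. C_x = 13/3  [line -13/2·x + 4·y + 41/6 = 0 ∩ |EC|² = 389/36]
4. C_y = 16/3  [line -13/2·x + 4·y + 41/6 = 0 ∩ |EC|² = 389/36]
   → C = (13/3, 16/3)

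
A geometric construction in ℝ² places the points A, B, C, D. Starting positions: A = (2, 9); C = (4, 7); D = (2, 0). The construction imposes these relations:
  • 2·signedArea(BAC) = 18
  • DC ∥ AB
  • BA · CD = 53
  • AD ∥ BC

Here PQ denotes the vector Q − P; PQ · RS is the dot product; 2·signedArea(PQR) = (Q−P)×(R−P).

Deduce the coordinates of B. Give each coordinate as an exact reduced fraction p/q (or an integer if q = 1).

1. B_x = 4  [AD ∥ BC ∩ DC ∥ AB]
2. B_y = 16  [AD ∥ BC ∩ DC ∥ AB]
   → B = (4, 16)

B = (4, 16)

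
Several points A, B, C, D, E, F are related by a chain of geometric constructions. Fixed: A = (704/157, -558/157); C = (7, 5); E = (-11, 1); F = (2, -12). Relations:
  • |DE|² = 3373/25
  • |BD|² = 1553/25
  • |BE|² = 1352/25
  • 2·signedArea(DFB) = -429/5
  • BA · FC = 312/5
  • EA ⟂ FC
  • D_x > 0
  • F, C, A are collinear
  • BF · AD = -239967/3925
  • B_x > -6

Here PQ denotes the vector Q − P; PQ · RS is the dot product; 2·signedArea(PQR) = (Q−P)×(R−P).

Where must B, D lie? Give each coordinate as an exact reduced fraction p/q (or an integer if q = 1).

1. B_x = -29/5  [line -5·x + -17·y + -502/5 = 0 ∩ |BE|² = 1352/25]
2. B_y = -21/5  [line -5·x + -17·y + -502/5 = 0 ∩ |BE|² = 1352/25]
   → B = (-29/5, -21/5)
3. D_x = 3/5  [BF · AD = -239967/3925 ∩ 2·signedArea(DFB) = -429/5]
4. D_y = 2/5  [BF · AD = -239967/3925 ∩ 2·signedArea(DFB) = -429/5]
   → D = (3/5, 2/5)

B = (-29/5, -21/5)
D = (3/5, 2/5)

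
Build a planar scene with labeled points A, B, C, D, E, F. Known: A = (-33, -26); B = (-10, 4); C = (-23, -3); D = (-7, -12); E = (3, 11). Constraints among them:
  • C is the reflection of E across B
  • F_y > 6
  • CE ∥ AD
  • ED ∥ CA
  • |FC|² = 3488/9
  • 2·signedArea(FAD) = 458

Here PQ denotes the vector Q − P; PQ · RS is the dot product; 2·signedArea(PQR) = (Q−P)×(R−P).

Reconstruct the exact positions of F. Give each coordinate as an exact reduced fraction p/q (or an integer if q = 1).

1. F_x = -17/3  [line -14·x + 26·y + -244 = 0 ∩ |FC|² = 3488/9]
2. F_y = 19/3  [line -14·x + 26·y + -244 = 0 ∩ |FC|² = 3488/9]
   → F = (-17/3, 19/3)

F = (-17/3, 19/3)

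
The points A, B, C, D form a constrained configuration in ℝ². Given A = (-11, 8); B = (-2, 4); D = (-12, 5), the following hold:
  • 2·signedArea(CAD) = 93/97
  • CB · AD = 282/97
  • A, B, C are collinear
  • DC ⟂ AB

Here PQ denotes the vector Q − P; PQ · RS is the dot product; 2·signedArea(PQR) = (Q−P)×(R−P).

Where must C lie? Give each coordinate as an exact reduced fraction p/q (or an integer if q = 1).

C = (-1040/97, 764/97)

1. C_x = -1040/97  [A, B, C are collinear ∩ DC ⟂ AB]
2. C_y = 764/97  [A, B, C are collinear ∩ DC ⟂ AB]
   → C = (-1040/97, 764/97)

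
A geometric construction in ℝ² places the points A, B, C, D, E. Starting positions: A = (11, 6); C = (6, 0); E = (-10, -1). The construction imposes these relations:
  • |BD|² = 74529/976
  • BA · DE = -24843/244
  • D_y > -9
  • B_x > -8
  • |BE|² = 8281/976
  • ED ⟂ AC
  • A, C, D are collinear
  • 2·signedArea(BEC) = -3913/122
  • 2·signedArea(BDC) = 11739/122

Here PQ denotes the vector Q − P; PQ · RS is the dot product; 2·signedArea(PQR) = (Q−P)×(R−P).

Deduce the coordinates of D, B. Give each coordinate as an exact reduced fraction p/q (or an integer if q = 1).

B = (-947/122, -699/244)
D = (-64/61, -516/61)

1. D_x = -64/61  [A, C, D are collinear ∩ ED ⟂ AC]
2. D_y = -516/61  [A, C, D are collinear ∩ ED ⟂ AC]
   → D = (-64/61, -516/61)
3. B_x = -947/122  [2·signedArea(BEC) = -3913/122 ∩ 2·signedArea(BDC) = 11739/122]
4. B_y = -699/244  [2·signedArea(BEC) = -3913/122 ∩ 2·signedArea(BDC) = 11739/122]
   → B = (-947/122, -699/244)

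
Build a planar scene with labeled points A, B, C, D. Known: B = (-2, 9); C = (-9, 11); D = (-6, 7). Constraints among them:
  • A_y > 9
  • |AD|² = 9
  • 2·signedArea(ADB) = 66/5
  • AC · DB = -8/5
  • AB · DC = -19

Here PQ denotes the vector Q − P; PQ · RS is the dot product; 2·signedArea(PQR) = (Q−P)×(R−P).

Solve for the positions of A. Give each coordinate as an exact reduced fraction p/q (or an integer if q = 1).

1. A_x = -39/5  [AB · DC = -19 ∩ AC · DB = -8/5]
2. A_y = 47/5  [AB · DC = -19 ∩ AC · DB = -8/5]
   → A = (-39/5, 47/5)

A = (-39/5, 47/5)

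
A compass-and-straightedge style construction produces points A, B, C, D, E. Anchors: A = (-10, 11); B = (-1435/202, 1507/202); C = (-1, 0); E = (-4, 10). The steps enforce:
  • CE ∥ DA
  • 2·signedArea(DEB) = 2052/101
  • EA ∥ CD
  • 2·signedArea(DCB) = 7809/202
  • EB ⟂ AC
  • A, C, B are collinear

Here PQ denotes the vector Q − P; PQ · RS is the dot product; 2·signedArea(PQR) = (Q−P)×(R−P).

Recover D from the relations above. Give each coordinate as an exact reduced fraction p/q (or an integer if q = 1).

1. D_x = -7  [CE ∥ DA ∩ EA ∥ CD]
2. D_y = 1  [CE ∥ DA ∩ EA ∥ CD]
   → D = (-7, 1)

D = (-7, 1)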